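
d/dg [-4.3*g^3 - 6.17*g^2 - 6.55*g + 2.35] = -12.9*g^2 - 12.34*g - 6.55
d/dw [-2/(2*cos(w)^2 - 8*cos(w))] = 2*(2 - cos(w))*sin(w)/((cos(w) - 4)^2*cos(w)^2)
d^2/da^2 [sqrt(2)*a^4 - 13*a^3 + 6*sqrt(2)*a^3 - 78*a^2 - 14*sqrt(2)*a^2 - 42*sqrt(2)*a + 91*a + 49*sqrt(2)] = 12*sqrt(2)*a^2 - 78*a + 36*sqrt(2)*a - 156 - 28*sqrt(2)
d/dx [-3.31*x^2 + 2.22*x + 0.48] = 2.22 - 6.62*x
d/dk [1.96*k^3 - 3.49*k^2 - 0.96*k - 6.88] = 5.88*k^2 - 6.98*k - 0.96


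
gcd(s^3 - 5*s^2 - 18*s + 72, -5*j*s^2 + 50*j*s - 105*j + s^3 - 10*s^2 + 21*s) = s - 3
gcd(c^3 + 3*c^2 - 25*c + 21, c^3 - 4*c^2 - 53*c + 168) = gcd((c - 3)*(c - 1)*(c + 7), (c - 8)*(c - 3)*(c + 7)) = c^2 + 4*c - 21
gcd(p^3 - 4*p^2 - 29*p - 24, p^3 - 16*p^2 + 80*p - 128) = p - 8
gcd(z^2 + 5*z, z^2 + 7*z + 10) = z + 5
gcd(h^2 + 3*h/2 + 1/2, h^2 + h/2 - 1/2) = h + 1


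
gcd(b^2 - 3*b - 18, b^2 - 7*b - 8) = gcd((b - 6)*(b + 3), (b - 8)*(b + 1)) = 1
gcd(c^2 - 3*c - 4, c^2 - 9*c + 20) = c - 4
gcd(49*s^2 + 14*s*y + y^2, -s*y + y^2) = 1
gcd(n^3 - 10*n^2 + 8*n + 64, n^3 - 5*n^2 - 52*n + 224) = n^2 - 12*n + 32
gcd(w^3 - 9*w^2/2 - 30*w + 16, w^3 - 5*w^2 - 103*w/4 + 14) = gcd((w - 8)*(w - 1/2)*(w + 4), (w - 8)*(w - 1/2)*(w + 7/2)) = w^2 - 17*w/2 + 4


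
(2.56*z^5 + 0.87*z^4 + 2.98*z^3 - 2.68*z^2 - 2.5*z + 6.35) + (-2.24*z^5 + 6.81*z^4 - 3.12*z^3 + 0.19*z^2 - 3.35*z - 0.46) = 0.32*z^5 + 7.68*z^4 - 0.14*z^3 - 2.49*z^2 - 5.85*z + 5.89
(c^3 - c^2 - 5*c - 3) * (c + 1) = c^4 - 6*c^2 - 8*c - 3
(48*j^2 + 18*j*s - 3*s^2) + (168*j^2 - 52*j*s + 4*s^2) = 216*j^2 - 34*j*s + s^2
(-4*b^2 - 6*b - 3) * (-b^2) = 4*b^4 + 6*b^3 + 3*b^2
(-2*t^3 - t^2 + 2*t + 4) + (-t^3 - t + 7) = -3*t^3 - t^2 + t + 11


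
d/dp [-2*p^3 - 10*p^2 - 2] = 2*p*(-3*p - 10)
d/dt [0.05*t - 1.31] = 0.0500000000000000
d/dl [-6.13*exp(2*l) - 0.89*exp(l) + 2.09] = (-12.26*exp(l) - 0.89)*exp(l)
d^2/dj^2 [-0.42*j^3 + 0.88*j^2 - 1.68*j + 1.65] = 1.76 - 2.52*j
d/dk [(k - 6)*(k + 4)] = 2*k - 2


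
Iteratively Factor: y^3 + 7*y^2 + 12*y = (y + 3)*(y^2 + 4*y) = y*(y + 3)*(y + 4)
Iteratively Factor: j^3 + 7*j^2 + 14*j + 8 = (j + 2)*(j^2 + 5*j + 4) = (j + 1)*(j + 2)*(j + 4)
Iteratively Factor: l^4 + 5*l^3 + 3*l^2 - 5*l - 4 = (l + 4)*(l^3 + l^2 - l - 1) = (l + 1)*(l + 4)*(l^2 - 1) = (l + 1)^2*(l + 4)*(l - 1)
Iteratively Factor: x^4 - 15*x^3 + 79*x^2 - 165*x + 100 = (x - 1)*(x^3 - 14*x^2 + 65*x - 100) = (x - 4)*(x - 1)*(x^2 - 10*x + 25) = (x - 5)*(x - 4)*(x - 1)*(x - 5)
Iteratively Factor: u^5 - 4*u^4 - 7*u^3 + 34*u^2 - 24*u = (u - 1)*(u^4 - 3*u^3 - 10*u^2 + 24*u) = u*(u - 1)*(u^3 - 3*u^2 - 10*u + 24) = u*(u - 2)*(u - 1)*(u^2 - u - 12) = u*(u - 2)*(u - 1)*(u + 3)*(u - 4)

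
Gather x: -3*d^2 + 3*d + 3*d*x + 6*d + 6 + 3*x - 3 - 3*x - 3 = -3*d^2 + 3*d*x + 9*d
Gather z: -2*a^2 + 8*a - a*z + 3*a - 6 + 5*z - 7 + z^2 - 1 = -2*a^2 + 11*a + z^2 + z*(5 - a) - 14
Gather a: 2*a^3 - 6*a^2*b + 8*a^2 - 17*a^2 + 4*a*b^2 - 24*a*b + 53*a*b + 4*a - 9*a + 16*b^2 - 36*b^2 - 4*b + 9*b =2*a^3 + a^2*(-6*b - 9) + a*(4*b^2 + 29*b - 5) - 20*b^2 + 5*b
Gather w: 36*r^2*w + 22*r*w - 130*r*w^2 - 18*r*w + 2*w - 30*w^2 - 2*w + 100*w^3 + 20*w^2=100*w^3 + w^2*(-130*r - 10) + w*(36*r^2 + 4*r)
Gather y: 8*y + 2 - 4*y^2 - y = -4*y^2 + 7*y + 2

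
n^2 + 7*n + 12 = (n + 3)*(n + 4)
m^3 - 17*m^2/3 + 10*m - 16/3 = (m - 8/3)*(m - 2)*(m - 1)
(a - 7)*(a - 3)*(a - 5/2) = a^3 - 25*a^2/2 + 46*a - 105/2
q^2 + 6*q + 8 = (q + 2)*(q + 4)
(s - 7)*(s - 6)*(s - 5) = s^3 - 18*s^2 + 107*s - 210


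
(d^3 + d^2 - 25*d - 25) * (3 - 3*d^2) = -3*d^5 - 3*d^4 + 78*d^3 + 78*d^2 - 75*d - 75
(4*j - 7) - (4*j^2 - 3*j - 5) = -4*j^2 + 7*j - 2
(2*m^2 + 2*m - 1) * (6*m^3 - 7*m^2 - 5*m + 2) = 12*m^5 - 2*m^4 - 30*m^3 + m^2 + 9*m - 2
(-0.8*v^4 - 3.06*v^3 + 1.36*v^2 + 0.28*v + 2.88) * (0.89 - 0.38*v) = 0.304*v^5 + 0.4508*v^4 - 3.2402*v^3 + 1.104*v^2 - 0.8452*v + 2.5632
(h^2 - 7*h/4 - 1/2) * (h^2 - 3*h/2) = h^4 - 13*h^3/4 + 17*h^2/8 + 3*h/4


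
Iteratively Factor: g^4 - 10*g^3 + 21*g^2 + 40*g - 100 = (g - 5)*(g^3 - 5*g^2 - 4*g + 20) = (g - 5)*(g + 2)*(g^2 - 7*g + 10) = (g - 5)^2*(g + 2)*(g - 2)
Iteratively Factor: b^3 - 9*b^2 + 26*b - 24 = (b - 2)*(b^2 - 7*b + 12) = (b - 4)*(b - 2)*(b - 3)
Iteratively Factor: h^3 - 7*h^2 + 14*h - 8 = (h - 2)*(h^2 - 5*h + 4) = (h - 4)*(h - 2)*(h - 1)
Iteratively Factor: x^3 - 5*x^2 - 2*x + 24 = (x - 3)*(x^2 - 2*x - 8) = (x - 3)*(x + 2)*(x - 4)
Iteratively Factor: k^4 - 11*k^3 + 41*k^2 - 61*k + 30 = (k - 5)*(k^3 - 6*k^2 + 11*k - 6) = (k - 5)*(k - 2)*(k^2 - 4*k + 3) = (k - 5)*(k - 2)*(k - 1)*(k - 3)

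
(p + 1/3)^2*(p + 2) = p^3 + 8*p^2/3 + 13*p/9 + 2/9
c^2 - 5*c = c*(c - 5)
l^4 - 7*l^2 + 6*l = l*(l - 2)*(l - 1)*(l + 3)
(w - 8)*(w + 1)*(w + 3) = w^3 - 4*w^2 - 29*w - 24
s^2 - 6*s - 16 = (s - 8)*(s + 2)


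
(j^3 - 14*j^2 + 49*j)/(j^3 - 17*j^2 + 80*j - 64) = j*(j^2 - 14*j + 49)/(j^3 - 17*j^2 + 80*j - 64)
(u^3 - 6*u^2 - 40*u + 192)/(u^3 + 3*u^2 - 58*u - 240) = (u - 4)/(u + 5)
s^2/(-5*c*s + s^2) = s/(-5*c + s)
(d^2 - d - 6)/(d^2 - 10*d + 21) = (d + 2)/(d - 7)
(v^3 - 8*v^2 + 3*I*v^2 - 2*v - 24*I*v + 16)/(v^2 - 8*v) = v + 3*I - 2/v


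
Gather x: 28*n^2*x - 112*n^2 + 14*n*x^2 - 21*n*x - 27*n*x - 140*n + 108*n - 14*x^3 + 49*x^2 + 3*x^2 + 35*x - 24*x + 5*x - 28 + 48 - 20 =-112*n^2 - 32*n - 14*x^3 + x^2*(14*n + 52) + x*(28*n^2 - 48*n + 16)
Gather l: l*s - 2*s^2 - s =l*s - 2*s^2 - s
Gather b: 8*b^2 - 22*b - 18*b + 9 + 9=8*b^2 - 40*b + 18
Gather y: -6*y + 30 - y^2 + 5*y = -y^2 - y + 30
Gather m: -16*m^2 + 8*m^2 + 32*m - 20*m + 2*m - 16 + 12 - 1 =-8*m^2 + 14*m - 5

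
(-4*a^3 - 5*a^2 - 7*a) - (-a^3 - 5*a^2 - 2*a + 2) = -3*a^3 - 5*a - 2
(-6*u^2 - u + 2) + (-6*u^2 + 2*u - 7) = -12*u^2 + u - 5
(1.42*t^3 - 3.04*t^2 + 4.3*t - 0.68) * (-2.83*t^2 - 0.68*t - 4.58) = -4.0186*t^5 + 7.6376*t^4 - 16.6054*t^3 + 12.9236*t^2 - 19.2316*t + 3.1144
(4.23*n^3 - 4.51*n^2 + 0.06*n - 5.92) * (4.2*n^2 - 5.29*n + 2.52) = 17.766*n^5 - 41.3187*n^4 + 34.7695*n^3 - 36.5466*n^2 + 31.468*n - 14.9184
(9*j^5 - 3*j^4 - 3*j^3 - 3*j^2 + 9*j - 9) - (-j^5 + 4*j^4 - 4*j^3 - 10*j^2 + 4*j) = 10*j^5 - 7*j^4 + j^3 + 7*j^2 + 5*j - 9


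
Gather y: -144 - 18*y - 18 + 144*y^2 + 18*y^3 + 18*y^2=18*y^3 + 162*y^2 - 18*y - 162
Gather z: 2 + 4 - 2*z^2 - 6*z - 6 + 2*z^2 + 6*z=0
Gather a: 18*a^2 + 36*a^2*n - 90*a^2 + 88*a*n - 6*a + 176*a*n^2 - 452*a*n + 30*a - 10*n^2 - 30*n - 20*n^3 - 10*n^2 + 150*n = a^2*(36*n - 72) + a*(176*n^2 - 364*n + 24) - 20*n^3 - 20*n^2 + 120*n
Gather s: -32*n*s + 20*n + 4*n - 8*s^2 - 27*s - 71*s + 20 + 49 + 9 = 24*n - 8*s^2 + s*(-32*n - 98) + 78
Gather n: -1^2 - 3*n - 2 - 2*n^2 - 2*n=-2*n^2 - 5*n - 3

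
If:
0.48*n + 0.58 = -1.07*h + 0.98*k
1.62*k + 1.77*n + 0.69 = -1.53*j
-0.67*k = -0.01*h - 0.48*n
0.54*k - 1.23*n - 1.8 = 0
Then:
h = -1.00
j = 3.67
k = -1.55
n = -2.14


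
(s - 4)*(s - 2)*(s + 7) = s^3 + s^2 - 34*s + 56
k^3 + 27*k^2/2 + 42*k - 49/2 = (k - 1/2)*(k + 7)^2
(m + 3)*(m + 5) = m^2 + 8*m + 15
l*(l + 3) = l^2 + 3*l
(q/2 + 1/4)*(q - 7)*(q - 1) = q^3/2 - 15*q^2/4 + 3*q/2 + 7/4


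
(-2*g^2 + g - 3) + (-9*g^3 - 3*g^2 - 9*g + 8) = -9*g^3 - 5*g^2 - 8*g + 5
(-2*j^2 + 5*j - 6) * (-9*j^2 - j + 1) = 18*j^4 - 43*j^3 + 47*j^2 + 11*j - 6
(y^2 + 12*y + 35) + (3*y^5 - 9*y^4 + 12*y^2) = 3*y^5 - 9*y^4 + 13*y^2 + 12*y + 35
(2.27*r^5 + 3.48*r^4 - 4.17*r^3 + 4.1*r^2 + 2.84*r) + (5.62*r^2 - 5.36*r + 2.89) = 2.27*r^5 + 3.48*r^4 - 4.17*r^3 + 9.72*r^2 - 2.52*r + 2.89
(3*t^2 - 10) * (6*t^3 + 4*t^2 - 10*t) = 18*t^5 + 12*t^4 - 90*t^3 - 40*t^2 + 100*t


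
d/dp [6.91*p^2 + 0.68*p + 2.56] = 13.82*p + 0.68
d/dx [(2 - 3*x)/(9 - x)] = -25/(x - 9)^2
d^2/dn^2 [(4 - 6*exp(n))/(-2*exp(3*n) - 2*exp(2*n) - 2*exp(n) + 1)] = (96*exp(6*n) - 72*exp(5*n) - 248*exp(4*n) + 36*exp(3*n) - 48*exp(2*n) - 36*exp(n) - 2)*exp(n)/(8*exp(9*n) + 24*exp(8*n) + 48*exp(7*n) + 44*exp(6*n) + 24*exp(5*n) - 12*exp(4*n) - 10*exp(3*n) - 6*exp(2*n) + 6*exp(n) - 1)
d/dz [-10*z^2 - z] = -20*z - 1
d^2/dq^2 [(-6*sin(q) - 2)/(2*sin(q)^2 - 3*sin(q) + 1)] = 4*(6*(1 - cos(q)^2)^2 - 23*sin(q)*cos(q)^2 + 16*cos(q)^2)/((sin(q) - 1)^2*(2*sin(q) - 1)^3)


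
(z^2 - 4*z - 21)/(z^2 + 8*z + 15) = (z - 7)/(z + 5)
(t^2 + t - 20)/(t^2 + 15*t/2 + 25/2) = 2*(t - 4)/(2*t + 5)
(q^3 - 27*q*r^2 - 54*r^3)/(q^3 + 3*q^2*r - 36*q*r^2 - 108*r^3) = (q + 3*r)/(q + 6*r)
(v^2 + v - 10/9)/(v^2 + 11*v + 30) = (v^2 + v - 10/9)/(v^2 + 11*v + 30)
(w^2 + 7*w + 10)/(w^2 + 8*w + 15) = (w + 2)/(w + 3)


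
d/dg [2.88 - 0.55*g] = -0.550000000000000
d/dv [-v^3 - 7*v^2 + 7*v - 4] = -3*v^2 - 14*v + 7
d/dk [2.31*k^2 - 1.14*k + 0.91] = 4.62*k - 1.14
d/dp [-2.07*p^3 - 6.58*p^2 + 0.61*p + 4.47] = -6.21*p^2 - 13.16*p + 0.61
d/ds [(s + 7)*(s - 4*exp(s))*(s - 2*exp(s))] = -6*s^2*exp(s) + 3*s^2 + 16*s*exp(2*s) - 54*s*exp(s) + 14*s + 120*exp(2*s) - 42*exp(s)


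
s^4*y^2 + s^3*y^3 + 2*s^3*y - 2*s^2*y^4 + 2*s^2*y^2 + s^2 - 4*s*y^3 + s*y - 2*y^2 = (s - y)*(s + 2*y)*(s*y + 1)^2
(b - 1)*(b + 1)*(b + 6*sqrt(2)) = b^3 + 6*sqrt(2)*b^2 - b - 6*sqrt(2)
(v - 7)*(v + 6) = v^2 - v - 42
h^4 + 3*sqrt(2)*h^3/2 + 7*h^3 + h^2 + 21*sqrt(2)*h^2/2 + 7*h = h*(h + 7)*(h + sqrt(2)/2)*(h + sqrt(2))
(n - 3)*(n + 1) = n^2 - 2*n - 3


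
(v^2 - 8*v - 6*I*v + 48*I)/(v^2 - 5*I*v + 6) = (v - 8)/(v + I)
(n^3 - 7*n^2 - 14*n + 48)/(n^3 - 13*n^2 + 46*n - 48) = (n + 3)/(n - 3)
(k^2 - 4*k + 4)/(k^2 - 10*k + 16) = (k - 2)/(k - 8)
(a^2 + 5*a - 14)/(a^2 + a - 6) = (a + 7)/(a + 3)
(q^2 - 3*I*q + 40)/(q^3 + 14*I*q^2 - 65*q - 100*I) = (q - 8*I)/(q^2 + 9*I*q - 20)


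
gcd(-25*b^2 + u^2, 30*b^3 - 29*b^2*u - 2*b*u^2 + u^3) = 5*b + u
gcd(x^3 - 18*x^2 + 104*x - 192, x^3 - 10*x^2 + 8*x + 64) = x^2 - 12*x + 32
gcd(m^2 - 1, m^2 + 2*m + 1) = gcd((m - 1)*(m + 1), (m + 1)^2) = m + 1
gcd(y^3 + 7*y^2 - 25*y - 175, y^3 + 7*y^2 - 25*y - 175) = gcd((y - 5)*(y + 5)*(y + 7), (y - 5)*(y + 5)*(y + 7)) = y^3 + 7*y^2 - 25*y - 175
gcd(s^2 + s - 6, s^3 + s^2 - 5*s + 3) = s + 3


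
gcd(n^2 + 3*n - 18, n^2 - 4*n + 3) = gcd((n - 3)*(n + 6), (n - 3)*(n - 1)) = n - 3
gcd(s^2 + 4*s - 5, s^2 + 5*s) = s + 5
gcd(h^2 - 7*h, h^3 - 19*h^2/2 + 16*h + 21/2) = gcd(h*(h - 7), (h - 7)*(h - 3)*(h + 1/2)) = h - 7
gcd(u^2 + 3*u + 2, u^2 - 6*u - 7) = u + 1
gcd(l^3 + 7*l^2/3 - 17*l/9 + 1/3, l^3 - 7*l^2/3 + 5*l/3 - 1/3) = l - 1/3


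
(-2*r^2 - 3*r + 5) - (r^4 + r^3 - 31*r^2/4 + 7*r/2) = -r^4 - r^3 + 23*r^2/4 - 13*r/2 + 5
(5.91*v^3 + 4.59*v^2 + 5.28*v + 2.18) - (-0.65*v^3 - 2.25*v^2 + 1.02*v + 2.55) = 6.56*v^3 + 6.84*v^2 + 4.26*v - 0.37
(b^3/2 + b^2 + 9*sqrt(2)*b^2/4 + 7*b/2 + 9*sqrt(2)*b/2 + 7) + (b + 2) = b^3/2 + b^2 + 9*sqrt(2)*b^2/4 + 9*b/2 + 9*sqrt(2)*b/2 + 9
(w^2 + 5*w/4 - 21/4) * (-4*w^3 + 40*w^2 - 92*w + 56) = -4*w^5 + 35*w^4 - 21*w^3 - 269*w^2 + 553*w - 294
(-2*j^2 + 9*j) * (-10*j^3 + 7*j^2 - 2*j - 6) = 20*j^5 - 104*j^4 + 67*j^3 - 6*j^2 - 54*j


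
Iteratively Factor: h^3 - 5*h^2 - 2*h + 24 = (h - 3)*(h^2 - 2*h - 8) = (h - 4)*(h - 3)*(h + 2)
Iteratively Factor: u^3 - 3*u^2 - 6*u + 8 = (u - 1)*(u^2 - 2*u - 8) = (u - 4)*(u - 1)*(u + 2)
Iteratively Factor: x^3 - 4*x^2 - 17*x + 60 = (x - 5)*(x^2 + x - 12) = (x - 5)*(x + 4)*(x - 3)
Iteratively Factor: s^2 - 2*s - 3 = (s - 3)*(s + 1)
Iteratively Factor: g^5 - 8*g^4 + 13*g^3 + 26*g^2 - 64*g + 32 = (g - 4)*(g^4 - 4*g^3 - 3*g^2 + 14*g - 8) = (g - 4)^2*(g^3 - 3*g + 2) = (g - 4)^2*(g - 1)*(g^2 + g - 2) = (g - 4)^2*(g - 1)^2*(g + 2)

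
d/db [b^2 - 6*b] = 2*b - 6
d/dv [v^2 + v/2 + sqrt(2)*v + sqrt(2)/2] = 2*v + 1/2 + sqrt(2)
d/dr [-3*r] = -3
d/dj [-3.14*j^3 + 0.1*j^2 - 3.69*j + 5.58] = -9.42*j^2 + 0.2*j - 3.69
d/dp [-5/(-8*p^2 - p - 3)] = 5*(-16*p - 1)/(8*p^2 + p + 3)^2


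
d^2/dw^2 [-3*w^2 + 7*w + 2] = -6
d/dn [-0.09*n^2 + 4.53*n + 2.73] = 4.53 - 0.18*n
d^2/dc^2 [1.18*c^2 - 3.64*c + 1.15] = 2.36000000000000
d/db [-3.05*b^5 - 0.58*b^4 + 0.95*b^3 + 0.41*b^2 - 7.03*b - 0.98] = -15.25*b^4 - 2.32*b^3 + 2.85*b^2 + 0.82*b - 7.03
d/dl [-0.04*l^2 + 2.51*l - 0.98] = 2.51 - 0.08*l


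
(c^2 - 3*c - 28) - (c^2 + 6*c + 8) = -9*c - 36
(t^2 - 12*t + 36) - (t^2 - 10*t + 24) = 12 - 2*t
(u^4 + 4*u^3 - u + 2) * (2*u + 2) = 2*u^5 + 10*u^4 + 8*u^3 - 2*u^2 + 2*u + 4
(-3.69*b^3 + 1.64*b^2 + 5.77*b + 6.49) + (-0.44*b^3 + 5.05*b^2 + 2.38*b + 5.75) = -4.13*b^3 + 6.69*b^2 + 8.15*b + 12.24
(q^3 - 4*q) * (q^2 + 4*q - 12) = q^5 + 4*q^4 - 16*q^3 - 16*q^2 + 48*q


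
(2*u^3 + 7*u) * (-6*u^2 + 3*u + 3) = -12*u^5 + 6*u^4 - 36*u^3 + 21*u^2 + 21*u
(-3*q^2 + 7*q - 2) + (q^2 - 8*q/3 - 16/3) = -2*q^2 + 13*q/3 - 22/3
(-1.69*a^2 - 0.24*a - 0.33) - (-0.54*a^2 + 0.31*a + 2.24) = -1.15*a^2 - 0.55*a - 2.57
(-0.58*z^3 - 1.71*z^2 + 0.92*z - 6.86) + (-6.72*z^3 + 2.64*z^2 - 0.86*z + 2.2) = -7.3*z^3 + 0.93*z^2 + 0.0600000000000001*z - 4.66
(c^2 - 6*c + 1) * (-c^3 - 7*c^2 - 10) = -c^5 - c^4 + 41*c^3 - 17*c^2 + 60*c - 10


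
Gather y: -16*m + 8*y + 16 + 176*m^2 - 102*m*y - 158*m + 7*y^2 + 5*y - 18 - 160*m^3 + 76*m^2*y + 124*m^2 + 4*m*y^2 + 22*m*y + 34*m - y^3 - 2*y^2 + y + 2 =-160*m^3 + 300*m^2 - 140*m - y^3 + y^2*(4*m + 5) + y*(76*m^2 - 80*m + 14)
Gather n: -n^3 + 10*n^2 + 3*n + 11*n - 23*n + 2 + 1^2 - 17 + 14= -n^3 + 10*n^2 - 9*n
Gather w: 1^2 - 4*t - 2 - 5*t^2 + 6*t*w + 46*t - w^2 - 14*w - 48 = -5*t^2 + 42*t - w^2 + w*(6*t - 14) - 49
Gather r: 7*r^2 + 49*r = 7*r^2 + 49*r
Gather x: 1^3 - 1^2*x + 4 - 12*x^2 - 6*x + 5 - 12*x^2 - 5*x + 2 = -24*x^2 - 12*x + 12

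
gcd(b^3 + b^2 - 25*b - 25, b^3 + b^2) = b + 1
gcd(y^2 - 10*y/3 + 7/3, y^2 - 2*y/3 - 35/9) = y - 7/3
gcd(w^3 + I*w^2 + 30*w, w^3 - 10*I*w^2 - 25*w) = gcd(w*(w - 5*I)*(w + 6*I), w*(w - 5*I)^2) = w^2 - 5*I*w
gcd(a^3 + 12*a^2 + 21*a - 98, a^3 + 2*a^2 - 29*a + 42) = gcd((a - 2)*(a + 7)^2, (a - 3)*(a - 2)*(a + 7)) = a^2 + 5*a - 14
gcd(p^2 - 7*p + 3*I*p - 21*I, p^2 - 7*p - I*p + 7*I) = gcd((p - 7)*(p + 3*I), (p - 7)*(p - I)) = p - 7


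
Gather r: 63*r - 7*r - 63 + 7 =56*r - 56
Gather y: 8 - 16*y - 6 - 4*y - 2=-20*y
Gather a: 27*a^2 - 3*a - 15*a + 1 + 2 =27*a^2 - 18*a + 3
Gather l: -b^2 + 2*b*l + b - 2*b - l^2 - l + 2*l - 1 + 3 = -b^2 - b - l^2 + l*(2*b + 1) + 2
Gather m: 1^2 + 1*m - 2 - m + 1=0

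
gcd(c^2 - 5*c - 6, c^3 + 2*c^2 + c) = c + 1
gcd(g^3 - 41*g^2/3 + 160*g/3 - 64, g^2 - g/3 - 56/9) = g - 8/3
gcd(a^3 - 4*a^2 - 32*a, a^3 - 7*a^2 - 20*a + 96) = a^2 - 4*a - 32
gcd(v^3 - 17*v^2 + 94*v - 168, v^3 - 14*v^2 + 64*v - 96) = v^2 - 10*v + 24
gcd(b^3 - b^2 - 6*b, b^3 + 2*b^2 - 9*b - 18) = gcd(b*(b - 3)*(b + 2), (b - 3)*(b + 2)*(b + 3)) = b^2 - b - 6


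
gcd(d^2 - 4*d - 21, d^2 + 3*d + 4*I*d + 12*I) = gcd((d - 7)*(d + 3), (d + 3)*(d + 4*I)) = d + 3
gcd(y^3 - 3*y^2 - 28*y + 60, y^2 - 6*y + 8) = y - 2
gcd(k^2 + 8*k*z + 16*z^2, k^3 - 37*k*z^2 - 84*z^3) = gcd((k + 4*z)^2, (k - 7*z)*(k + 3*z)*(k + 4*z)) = k + 4*z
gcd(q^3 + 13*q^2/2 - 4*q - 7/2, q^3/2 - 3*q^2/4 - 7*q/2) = 1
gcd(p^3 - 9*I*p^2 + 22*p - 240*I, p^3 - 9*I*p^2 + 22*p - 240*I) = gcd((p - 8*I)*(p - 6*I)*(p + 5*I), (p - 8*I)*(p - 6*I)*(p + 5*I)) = p^3 - 9*I*p^2 + 22*p - 240*I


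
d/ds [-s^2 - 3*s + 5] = -2*s - 3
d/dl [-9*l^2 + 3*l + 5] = 3 - 18*l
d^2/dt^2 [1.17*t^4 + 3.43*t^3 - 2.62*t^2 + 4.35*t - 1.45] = 14.04*t^2 + 20.58*t - 5.24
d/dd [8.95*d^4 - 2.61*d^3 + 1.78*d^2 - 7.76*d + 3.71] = 35.8*d^3 - 7.83*d^2 + 3.56*d - 7.76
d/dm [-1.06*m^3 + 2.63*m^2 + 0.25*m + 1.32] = -3.18*m^2 + 5.26*m + 0.25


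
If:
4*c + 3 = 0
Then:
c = -3/4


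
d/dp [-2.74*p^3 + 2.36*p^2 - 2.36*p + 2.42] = -8.22*p^2 + 4.72*p - 2.36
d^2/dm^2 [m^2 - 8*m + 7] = 2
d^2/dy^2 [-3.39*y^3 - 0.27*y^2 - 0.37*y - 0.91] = -20.34*y - 0.54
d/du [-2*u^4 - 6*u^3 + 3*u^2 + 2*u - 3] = -8*u^3 - 18*u^2 + 6*u + 2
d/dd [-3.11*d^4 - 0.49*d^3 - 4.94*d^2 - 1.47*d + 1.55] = -12.44*d^3 - 1.47*d^2 - 9.88*d - 1.47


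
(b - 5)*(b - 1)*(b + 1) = b^3 - 5*b^2 - b + 5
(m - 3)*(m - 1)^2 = m^3 - 5*m^2 + 7*m - 3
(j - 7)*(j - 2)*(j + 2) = j^3 - 7*j^2 - 4*j + 28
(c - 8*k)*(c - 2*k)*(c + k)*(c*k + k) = c^4*k - 9*c^3*k^2 + c^3*k + 6*c^2*k^3 - 9*c^2*k^2 + 16*c*k^4 + 6*c*k^3 + 16*k^4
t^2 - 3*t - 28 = (t - 7)*(t + 4)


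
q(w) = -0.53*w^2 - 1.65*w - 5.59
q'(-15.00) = 14.25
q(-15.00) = -100.09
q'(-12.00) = 11.07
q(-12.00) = -62.11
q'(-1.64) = 0.09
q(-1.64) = -4.31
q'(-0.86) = -0.74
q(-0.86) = -4.56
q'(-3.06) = 1.59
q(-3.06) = -5.50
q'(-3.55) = 2.11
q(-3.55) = -6.41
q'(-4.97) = 3.62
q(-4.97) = -10.48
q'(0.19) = -1.85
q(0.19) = -5.92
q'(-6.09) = 4.81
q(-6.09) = -15.20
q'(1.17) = -2.89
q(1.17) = -8.25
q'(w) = -1.06*w - 1.65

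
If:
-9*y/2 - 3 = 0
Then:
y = -2/3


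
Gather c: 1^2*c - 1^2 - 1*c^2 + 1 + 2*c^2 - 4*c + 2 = c^2 - 3*c + 2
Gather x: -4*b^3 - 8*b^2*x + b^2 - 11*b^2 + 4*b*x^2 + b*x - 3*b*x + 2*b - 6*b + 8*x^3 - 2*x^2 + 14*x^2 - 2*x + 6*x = -4*b^3 - 10*b^2 - 4*b + 8*x^3 + x^2*(4*b + 12) + x*(-8*b^2 - 2*b + 4)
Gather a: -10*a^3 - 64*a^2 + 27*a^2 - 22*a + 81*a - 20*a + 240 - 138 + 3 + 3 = -10*a^3 - 37*a^2 + 39*a + 108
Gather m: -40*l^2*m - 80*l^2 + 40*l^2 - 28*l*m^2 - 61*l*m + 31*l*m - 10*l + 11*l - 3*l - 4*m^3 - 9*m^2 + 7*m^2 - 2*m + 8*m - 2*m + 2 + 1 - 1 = -40*l^2 - 2*l - 4*m^3 + m^2*(-28*l - 2) + m*(-40*l^2 - 30*l + 4) + 2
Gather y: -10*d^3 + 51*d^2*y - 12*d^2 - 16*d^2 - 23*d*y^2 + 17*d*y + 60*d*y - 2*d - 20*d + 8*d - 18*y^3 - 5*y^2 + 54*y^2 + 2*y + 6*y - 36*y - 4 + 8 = -10*d^3 - 28*d^2 - 14*d - 18*y^3 + y^2*(49 - 23*d) + y*(51*d^2 + 77*d - 28) + 4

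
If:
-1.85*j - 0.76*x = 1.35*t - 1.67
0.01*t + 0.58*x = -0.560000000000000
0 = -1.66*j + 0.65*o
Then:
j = 41.9135135135135*x + 41.7675675675676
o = 107.040665280665*x + 106.667941787942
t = -58.0*x - 56.0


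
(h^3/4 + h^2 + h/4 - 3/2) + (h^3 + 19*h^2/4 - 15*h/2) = 5*h^3/4 + 23*h^2/4 - 29*h/4 - 3/2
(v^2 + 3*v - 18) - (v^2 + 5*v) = -2*v - 18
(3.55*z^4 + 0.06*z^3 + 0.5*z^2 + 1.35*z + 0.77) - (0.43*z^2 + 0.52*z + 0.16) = 3.55*z^4 + 0.06*z^3 + 0.07*z^2 + 0.83*z + 0.61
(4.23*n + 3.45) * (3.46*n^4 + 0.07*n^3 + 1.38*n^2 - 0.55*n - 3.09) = 14.6358*n^5 + 12.2331*n^4 + 6.0789*n^3 + 2.4345*n^2 - 14.9682*n - 10.6605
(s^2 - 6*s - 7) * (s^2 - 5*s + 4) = s^4 - 11*s^3 + 27*s^2 + 11*s - 28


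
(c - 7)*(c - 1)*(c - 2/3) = c^3 - 26*c^2/3 + 37*c/3 - 14/3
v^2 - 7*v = v*(v - 7)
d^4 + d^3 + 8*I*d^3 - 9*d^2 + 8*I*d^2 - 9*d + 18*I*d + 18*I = (d + 1)*(d - I)*(d + 3*I)*(d + 6*I)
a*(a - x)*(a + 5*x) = a^3 + 4*a^2*x - 5*a*x^2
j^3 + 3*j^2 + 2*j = j*(j + 1)*(j + 2)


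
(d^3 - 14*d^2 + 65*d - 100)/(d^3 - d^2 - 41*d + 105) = (d^2 - 9*d + 20)/(d^2 + 4*d - 21)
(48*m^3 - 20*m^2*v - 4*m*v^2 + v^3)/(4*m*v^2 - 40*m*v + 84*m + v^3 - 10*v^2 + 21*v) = (12*m^2 - 8*m*v + v^2)/(v^2 - 10*v + 21)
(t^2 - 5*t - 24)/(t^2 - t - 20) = (-t^2 + 5*t + 24)/(-t^2 + t + 20)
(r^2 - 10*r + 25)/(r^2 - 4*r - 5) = (r - 5)/(r + 1)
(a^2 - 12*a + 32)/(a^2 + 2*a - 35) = (a^2 - 12*a + 32)/(a^2 + 2*a - 35)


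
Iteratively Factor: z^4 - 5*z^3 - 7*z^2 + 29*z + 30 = (z - 3)*(z^3 - 2*z^2 - 13*z - 10) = (z - 3)*(z + 2)*(z^2 - 4*z - 5) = (z - 3)*(z + 1)*(z + 2)*(z - 5)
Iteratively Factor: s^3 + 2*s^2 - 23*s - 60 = (s + 3)*(s^2 - s - 20) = (s - 5)*(s + 3)*(s + 4)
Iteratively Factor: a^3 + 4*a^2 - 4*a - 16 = (a + 2)*(a^2 + 2*a - 8) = (a - 2)*(a + 2)*(a + 4)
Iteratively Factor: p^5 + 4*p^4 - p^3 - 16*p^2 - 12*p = (p + 2)*(p^4 + 2*p^3 - 5*p^2 - 6*p) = (p + 1)*(p + 2)*(p^3 + p^2 - 6*p) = (p - 2)*(p + 1)*(p + 2)*(p^2 + 3*p) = p*(p - 2)*(p + 1)*(p + 2)*(p + 3)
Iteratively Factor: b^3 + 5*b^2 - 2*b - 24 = (b - 2)*(b^2 + 7*b + 12) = (b - 2)*(b + 4)*(b + 3)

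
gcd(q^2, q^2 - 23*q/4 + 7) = 1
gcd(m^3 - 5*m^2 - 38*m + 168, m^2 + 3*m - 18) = m + 6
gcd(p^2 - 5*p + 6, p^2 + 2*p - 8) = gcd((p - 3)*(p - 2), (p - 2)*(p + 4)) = p - 2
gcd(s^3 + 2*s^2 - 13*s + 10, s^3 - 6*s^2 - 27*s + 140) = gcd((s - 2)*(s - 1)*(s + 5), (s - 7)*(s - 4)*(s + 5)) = s + 5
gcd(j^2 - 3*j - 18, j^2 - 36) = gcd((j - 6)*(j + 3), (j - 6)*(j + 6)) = j - 6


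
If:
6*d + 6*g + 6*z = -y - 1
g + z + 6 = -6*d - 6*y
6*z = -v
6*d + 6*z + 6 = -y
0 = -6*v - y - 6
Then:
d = -7/6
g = 5/6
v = -1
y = 0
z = 1/6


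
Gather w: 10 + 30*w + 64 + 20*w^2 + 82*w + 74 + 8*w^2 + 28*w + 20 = 28*w^2 + 140*w + 168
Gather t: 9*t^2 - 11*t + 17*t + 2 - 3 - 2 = 9*t^2 + 6*t - 3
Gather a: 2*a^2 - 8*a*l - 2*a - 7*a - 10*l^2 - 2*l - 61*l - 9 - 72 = 2*a^2 + a*(-8*l - 9) - 10*l^2 - 63*l - 81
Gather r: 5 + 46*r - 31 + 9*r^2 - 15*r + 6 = 9*r^2 + 31*r - 20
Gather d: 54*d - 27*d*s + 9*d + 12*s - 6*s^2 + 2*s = d*(63 - 27*s) - 6*s^2 + 14*s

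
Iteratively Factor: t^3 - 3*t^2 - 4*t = (t)*(t^2 - 3*t - 4) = t*(t + 1)*(t - 4)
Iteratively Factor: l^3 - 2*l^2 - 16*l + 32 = (l + 4)*(l^2 - 6*l + 8) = (l - 2)*(l + 4)*(l - 4)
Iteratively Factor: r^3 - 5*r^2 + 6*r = (r - 2)*(r^2 - 3*r) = (r - 3)*(r - 2)*(r)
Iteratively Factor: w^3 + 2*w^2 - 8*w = (w)*(w^2 + 2*w - 8) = w*(w + 4)*(w - 2)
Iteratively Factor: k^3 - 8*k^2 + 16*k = (k)*(k^2 - 8*k + 16) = k*(k - 4)*(k - 4)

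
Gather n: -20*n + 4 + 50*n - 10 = 30*n - 6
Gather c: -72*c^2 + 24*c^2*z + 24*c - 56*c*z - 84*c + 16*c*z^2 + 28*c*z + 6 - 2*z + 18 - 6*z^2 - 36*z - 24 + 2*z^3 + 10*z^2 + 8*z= c^2*(24*z - 72) + c*(16*z^2 - 28*z - 60) + 2*z^3 + 4*z^2 - 30*z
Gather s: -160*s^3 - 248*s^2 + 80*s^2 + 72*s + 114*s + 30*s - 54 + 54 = -160*s^3 - 168*s^2 + 216*s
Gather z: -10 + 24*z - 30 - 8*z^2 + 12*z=-8*z^2 + 36*z - 40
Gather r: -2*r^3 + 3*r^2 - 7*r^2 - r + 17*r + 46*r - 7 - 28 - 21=-2*r^3 - 4*r^2 + 62*r - 56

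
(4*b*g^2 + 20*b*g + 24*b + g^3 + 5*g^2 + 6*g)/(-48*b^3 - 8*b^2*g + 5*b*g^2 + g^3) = (-g^2 - 5*g - 6)/(12*b^2 - b*g - g^2)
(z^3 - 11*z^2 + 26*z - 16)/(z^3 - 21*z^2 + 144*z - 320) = (z^2 - 3*z + 2)/(z^2 - 13*z + 40)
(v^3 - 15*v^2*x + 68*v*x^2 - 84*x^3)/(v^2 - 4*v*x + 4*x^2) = (-v^2 + 13*v*x - 42*x^2)/(-v + 2*x)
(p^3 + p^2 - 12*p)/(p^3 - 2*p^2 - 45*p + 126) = p*(p + 4)/(p^2 + p - 42)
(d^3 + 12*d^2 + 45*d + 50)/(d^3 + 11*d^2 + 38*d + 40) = (d + 5)/(d + 4)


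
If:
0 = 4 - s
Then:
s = 4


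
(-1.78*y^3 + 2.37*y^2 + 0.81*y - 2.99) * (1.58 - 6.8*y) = 12.104*y^4 - 18.9284*y^3 - 1.7634*y^2 + 21.6118*y - 4.7242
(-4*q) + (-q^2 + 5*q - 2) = -q^2 + q - 2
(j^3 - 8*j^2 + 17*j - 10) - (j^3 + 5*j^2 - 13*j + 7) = -13*j^2 + 30*j - 17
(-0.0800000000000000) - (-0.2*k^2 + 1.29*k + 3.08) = 0.2*k^2 - 1.29*k - 3.16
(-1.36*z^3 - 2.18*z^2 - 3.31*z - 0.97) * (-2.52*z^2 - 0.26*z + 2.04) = 3.4272*z^5 + 5.8472*z^4 + 6.1336*z^3 - 1.1422*z^2 - 6.5002*z - 1.9788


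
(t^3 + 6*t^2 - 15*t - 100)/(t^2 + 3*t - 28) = (t^2 + 10*t + 25)/(t + 7)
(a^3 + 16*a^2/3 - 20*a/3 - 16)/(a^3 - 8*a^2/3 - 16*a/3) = (a^2 + 4*a - 12)/(a*(a - 4))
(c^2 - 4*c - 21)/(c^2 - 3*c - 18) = (c - 7)/(c - 6)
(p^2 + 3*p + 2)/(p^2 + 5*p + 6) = (p + 1)/(p + 3)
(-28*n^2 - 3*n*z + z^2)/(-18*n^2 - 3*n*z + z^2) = (28*n^2 + 3*n*z - z^2)/(18*n^2 + 3*n*z - z^2)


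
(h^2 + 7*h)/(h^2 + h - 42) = h/(h - 6)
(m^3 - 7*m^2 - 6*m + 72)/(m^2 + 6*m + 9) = (m^2 - 10*m + 24)/(m + 3)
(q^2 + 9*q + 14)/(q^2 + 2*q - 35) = (q + 2)/(q - 5)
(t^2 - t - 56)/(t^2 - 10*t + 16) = (t + 7)/(t - 2)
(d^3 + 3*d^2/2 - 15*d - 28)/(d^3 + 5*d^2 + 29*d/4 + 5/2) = 2*(2*d^2 - d - 28)/(4*d^2 + 12*d + 5)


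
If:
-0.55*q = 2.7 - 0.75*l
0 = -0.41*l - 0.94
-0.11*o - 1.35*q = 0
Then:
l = -2.29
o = 98.62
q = -8.04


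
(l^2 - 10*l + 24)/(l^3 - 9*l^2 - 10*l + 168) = (l - 4)/(l^2 - 3*l - 28)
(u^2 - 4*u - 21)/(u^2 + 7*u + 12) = (u - 7)/(u + 4)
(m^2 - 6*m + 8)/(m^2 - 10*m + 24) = (m - 2)/(m - 6)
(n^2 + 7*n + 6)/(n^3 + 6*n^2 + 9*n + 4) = (n + 6)/(n^2 + 5*n + 4)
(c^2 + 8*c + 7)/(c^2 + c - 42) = (c + 1)/(c - 6)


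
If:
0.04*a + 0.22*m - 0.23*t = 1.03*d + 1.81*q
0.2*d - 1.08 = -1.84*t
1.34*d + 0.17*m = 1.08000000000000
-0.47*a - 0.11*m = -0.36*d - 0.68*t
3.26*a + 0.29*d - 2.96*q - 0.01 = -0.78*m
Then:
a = -0.96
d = -0.13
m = 7.38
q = 0.87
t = 0.60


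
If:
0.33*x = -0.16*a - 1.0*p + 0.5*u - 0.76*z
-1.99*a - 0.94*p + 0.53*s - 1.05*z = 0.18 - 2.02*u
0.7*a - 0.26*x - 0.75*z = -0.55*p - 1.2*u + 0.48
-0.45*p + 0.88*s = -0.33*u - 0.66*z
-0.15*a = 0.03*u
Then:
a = -0.119944474371054*z - 0.03307594197375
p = 0.279559454036142 - 0.174245271121069*z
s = 0.0809391477949732 - 1.06399858490536*z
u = 0.599722371855268*z + 0.16537970986875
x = -0.808189172884632*z - 0.580537722381718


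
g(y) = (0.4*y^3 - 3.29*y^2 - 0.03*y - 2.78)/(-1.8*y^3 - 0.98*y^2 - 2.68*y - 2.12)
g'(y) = (1.2*y^2 - 6.58*y - 0.03)/(-1.8*y^3 - 0.98*y^2 - 2.68*y - 2.12) + (5.4*y^2 + 1.96*y + 2.68)*(0.4*y^3 - 3.29*y^2 - 0.03*y - 2.78)/(-1.8*y^3 - 0.98*y^2 - 2.68*y - 2.12)^2 = (-4.44089209850063e-16*y^5 - 6.314*y^4 - 2.252*y^3 - 8.7682*y^2 + 8.5008*y - 7.3868)/(3.24*y^6 + 3.528*y^5 + 10.6084*y^4 + 12.8848*y^3 + 11.3376*y^2 + 11.3632*y + 4.4944)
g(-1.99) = -1.40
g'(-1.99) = -0.77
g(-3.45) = -0.84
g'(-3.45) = -0.20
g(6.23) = 0.07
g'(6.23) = -0.04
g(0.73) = 0.83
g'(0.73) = -0.30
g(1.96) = 0.50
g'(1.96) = -0.22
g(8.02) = 0.01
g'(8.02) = -0.03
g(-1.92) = -1.45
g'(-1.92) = -0.85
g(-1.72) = -1.66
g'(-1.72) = -1.20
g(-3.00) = -0.94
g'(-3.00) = -0.27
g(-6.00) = -0.56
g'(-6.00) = -0.06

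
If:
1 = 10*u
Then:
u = 1/10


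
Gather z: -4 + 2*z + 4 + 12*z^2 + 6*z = 12*z^2 + 8*z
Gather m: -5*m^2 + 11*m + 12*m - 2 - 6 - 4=-5*m^2 + 23*m - 12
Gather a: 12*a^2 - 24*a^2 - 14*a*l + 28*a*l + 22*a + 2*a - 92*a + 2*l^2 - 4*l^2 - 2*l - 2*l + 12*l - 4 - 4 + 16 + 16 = -12*a^2 + a*(14*l - 68) - 2*l^2 + 8*l + 24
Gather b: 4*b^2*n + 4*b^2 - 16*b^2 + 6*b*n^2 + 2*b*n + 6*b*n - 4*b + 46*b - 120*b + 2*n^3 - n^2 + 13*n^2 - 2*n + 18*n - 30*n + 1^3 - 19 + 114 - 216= b^2*(4*n - 12) + b*(6*n^2 + 8*n - 78) + 2*n^3 + 12*n^2 - 14*n - 120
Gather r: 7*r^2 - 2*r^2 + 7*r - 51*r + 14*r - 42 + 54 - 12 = 5*r^2 - 30*r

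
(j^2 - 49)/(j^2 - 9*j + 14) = (j + 7)/(j - 2)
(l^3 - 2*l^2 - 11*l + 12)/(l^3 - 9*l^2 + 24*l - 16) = (l + 3)/(l - 4)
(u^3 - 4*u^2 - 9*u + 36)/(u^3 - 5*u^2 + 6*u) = (u^2 - u - 12)/(u*(u - 2))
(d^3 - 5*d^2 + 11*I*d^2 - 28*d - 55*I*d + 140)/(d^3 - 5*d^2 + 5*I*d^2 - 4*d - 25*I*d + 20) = (d + 7*I)/(d + I)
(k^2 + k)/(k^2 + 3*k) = (k + 1)/(k + 3)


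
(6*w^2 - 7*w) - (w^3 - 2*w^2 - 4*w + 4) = -w^3 + 8*w^2 - 3*w - 4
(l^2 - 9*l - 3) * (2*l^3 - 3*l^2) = 2*l^5 - 21*l^4 + 21*l^3 + 9*l^2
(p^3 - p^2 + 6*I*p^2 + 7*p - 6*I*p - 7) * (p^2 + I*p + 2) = p^5 - p^4 + 7*I*p^4 + 3*p^3 - 7*I*p^3 - 3*p^2 + 19*I*p^2 + 14*p - 19*I*p - 14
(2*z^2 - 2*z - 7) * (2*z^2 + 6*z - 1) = 4*z^4 + 8*z^3 - 28*z^2 - 40*z + 7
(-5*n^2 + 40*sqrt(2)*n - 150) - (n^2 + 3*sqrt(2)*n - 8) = -6*n^2 + 37*sqrt(2)*n - 142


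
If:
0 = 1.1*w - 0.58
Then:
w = 0.53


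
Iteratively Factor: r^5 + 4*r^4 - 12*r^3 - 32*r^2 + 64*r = (r + 4)*(r^4 - 12*r^2 + 16*r) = r*(r + 4)*(r^3 - 12*r + 16) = r*(r - 2)*(r + 4)*(r^2 + 2*r - 8) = r*(r - 2)^2*(r + 4)*(r + 4)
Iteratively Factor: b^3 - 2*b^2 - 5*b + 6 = (b - 1)*(b^2 - b - 6) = (b - 3)*(b - 1)*(b + 2)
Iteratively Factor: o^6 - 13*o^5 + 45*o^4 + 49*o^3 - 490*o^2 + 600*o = (o - 2)*(o^5 - 11*o^4 + 23*o^3 + 95*o^2 - 300*o) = o*(o - 2)*(o^4 - 11*o^3 + 23*o^2 + 95*o - 300) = o*(o - 5)*(o - 2)*(o^3 - 6*o^2 - 7*o + 60) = o*(o - 5)*(o - 4)*(o - 2)*(o^2 - 2*o - 15) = o*(o - 5)*(o - 4)*(o - 2)*(o + 3)*(o - 5)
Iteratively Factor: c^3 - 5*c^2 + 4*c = (c - 4)*(c^2 - c) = c*(c - 4)*(c - 1)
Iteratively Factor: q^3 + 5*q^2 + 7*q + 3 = (q + 1)*(q^2 + 4*q + 3) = (q + 1)*(q + 3)*(q + 1)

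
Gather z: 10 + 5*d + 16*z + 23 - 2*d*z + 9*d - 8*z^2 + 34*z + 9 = 14*d - 8*z^2 + z*(50 - 2*d) + 42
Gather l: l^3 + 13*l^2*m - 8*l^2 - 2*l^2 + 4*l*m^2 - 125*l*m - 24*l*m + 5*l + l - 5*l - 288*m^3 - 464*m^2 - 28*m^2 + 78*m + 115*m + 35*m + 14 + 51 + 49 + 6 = l^3 + l^2*(13*m - 10) + l*(4*m^2 - 149*m + 1) - 288*m^3 - 492*m^2 + 228*m + 120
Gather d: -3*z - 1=-3*z - 1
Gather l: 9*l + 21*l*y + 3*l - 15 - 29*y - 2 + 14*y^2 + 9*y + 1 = l*(21*y + 12) + 14*y^2 - 20*y - 16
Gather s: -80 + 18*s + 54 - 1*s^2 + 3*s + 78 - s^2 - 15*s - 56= -2*s^2 + 6*s - 4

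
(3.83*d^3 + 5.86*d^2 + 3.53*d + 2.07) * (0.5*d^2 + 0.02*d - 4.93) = 1.915*d^5 + 3.0066*d^4 - 16.9997*d^3 - 27.7842*d^2 - 17.3615*d - 10.2051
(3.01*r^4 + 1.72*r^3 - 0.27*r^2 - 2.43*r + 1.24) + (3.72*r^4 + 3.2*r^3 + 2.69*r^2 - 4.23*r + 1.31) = 6.73*r^4 + 4.92*r^3 + 2.42*r^2 - 6.66*r + 2.55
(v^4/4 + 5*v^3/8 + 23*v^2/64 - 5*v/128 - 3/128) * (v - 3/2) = v^5/4 + v^4/4 - 37*v^3/64 - 37*v^2/64 + 9*v/256 + 9/256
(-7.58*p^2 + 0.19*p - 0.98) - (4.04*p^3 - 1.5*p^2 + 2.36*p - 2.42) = -4.04*p^3 - 6.08*p^2 - 2.17*p + 1.44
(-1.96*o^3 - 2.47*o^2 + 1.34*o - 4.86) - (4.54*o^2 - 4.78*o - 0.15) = -1.96*o^3 - 7.01*o^2 + 6.12*o - 4.71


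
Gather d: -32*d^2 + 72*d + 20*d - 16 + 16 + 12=-32*d^2 + 92*d + 12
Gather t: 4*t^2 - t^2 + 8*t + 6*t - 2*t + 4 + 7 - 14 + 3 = 3*t^2 + 12*t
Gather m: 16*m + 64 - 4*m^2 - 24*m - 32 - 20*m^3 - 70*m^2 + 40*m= -20*m^3 - 74*m^2 + 32*m + 32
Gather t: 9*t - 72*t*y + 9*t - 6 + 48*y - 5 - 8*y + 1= t*(18 - 72*y) + 40*y - 10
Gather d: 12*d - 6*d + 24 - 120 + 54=6*d - 42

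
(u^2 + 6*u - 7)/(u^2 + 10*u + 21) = (u - 1)/(u + 3)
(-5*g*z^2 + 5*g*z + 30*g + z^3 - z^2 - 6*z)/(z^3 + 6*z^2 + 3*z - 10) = (-5*g*z + 15*g + z^2 - 3*z)/(z^2 + 4*z - 5)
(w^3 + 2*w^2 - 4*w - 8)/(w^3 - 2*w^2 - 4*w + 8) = (w + 2)/(w - 2)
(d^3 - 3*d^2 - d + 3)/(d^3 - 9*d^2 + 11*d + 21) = (d - 1)/(d - 7)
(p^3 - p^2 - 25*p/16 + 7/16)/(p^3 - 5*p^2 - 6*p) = (p^2 - 2*p + 7/16)/(p*(p - 6))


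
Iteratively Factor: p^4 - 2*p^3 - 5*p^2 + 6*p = (p - 1)*(p^3 - p^2 - 6*p) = (p - 1)*(p + 2)*(p^2 - 3*p) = p*(p - 1)*(p + 2)*(p - 3)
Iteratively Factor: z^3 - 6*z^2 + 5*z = (z)*(z^2 - 6*z + 5) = z*(z - 1)*(z - 5)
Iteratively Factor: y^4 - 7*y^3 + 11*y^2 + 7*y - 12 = (y - 1)*(y^3 - 6*y^2 + 5*y + 12) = (y - 3)*(y - 1)*(y^2 - 3*y - 4) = (y - 4)*(y - 3)*(y - 1)*(y + 1)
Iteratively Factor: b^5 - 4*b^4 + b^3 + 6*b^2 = (b)*(b^4 - 4*b^3 + b^2 + 6*b) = b*(b - 3)*(b^3 - b^2 - 2*b) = b*(b - 3)*(b - 2)*(b^2 + b) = b^2*(b - 3)*(b - 2)*(b + 1)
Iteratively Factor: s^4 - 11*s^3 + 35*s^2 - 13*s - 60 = (s - 3)*(s^3 - 8*s^2 + 11*s + 20) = (s - 5)*(s - 3)*(s^2 - 3*s - 4) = (s - 5)*(s - 4)*(s - 3)*(s + 1)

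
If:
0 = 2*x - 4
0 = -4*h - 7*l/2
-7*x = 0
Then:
No Solution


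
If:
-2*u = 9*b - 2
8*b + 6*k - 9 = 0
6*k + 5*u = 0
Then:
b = 28/61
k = 325/366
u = -65/61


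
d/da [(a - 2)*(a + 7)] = 2*a + 5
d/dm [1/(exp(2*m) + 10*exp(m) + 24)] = 2*(-exp(m) - 5)*exp(m)/(exp(2*m) + 10*exp(m) + 24)^2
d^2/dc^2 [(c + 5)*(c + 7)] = 2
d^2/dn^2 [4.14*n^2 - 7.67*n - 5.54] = 8.28000000000000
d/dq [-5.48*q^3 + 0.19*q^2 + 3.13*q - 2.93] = -16.44*q^2 + 0.38*q + 3.13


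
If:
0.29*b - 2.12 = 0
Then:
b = 7.31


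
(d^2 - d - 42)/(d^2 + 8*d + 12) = (d - 7)/(d + 2)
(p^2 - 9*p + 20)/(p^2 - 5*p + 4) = (p - 5)/(p - 1)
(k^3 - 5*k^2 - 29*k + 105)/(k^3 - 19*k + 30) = (k - 7)/(k - 2)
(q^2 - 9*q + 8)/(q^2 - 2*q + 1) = (q - 8)/(q - 1)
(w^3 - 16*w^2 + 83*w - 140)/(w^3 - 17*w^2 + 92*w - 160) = (w - 7)/(w - 8)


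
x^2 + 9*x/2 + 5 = (x + 2)*(x + 5/2)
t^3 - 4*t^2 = t^2*(t - 4)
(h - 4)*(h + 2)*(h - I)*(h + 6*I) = h^4 - 2*h^3 + 5*I*h^3 - 2*h^2 - 10*I*h^2 - 12*h - 40*I*h - 48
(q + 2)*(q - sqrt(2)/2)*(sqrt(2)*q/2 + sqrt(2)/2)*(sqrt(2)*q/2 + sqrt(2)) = q^4/2 - sqrt(2)*q^3/4 + 5*q^3/2 - 5*sqrt(2)*q^2/4 + 4*q^2 - 2*sqrt(2)*q + 2*q - sqrt(2)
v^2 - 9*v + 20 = (v - 5)*(v - 4)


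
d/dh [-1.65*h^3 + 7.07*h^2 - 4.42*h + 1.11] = -4.95*h^2 + 14.14*h - 4.42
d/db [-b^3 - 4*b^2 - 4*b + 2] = -3*b^2 - 8*b - 4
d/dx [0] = 0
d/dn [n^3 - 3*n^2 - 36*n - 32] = 3*n^2 - 6*n - 36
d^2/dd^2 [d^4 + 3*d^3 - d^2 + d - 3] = 12*d^2 + 18*d - 2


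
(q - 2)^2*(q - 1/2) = q^3 - 9*q^2/2 + 6*q - 2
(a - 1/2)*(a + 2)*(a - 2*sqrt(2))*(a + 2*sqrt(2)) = a^4 + 3*a^3/2 - 9*a^2 - 12*a + 8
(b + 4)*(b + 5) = b^2 + 9*b + 20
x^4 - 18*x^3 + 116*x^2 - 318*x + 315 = (x - 7)*(x - 5)*(x - 3)^2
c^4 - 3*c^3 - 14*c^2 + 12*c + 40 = (c - 5)*(c - 2)*(c + 2)^2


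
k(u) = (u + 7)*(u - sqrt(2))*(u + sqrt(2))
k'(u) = (u + 7)*(u - sqrt(2)) + (u + 7)*(u + sqrt(2)) + (u - sqrt(2))*(u + sqrt(2)) = 3*u^2 + 14*u - 2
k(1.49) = 1.87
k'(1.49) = 25.52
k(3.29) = 90.80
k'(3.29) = 76.53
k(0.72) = -11.44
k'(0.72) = 9.64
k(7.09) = 680.10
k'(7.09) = 248.06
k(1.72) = 8.36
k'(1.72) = 30.96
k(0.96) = -8.58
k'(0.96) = 14.20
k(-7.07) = -3.36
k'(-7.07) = 48.97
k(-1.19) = -3.39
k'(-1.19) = -14.41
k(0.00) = -14.00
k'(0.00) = -2.00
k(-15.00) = -1784.00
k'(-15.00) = 463.00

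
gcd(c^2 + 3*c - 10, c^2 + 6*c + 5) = c + 5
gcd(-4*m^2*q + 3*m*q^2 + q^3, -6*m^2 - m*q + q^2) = 1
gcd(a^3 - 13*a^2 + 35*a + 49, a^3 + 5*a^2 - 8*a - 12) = a + 1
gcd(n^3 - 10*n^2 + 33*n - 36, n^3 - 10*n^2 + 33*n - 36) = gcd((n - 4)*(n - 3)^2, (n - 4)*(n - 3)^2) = n^3 - 10*n^2 + 33*n - 36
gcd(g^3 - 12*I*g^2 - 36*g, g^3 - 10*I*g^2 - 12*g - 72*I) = g^2 - 12*I*g - 36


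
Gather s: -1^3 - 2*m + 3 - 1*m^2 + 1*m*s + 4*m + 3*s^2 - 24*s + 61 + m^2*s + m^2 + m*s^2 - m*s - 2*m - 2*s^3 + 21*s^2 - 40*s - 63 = -2*s^3 + s^2*(m + 24) + s*(m^2 - 64)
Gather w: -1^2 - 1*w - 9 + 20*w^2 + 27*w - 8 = 20*w^2 + 26*w - 18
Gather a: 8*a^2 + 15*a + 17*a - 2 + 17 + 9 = 8*a^2 + 32*a + 24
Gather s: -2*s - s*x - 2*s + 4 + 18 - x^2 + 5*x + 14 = s*(-x - 4) - x^2 + 5*x + 36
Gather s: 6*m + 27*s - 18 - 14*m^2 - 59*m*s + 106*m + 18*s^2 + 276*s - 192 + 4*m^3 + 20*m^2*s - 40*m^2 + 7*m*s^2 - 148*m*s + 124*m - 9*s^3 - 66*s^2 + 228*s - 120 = 4*m^3 - 54*m^2 + 236*m - 9*s^3 + s^2*(7*m - 48) + s*(20*m^2 - 207*m + 531) - 330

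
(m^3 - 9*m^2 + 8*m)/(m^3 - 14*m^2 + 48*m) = (m - 1)/(m - 6)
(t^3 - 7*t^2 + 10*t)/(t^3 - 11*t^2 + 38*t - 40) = t/(t - 4)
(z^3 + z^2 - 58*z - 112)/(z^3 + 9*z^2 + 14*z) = (z - 8)/z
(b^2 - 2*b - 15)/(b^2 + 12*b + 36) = (b^2 - 2*b - 15)/(b^2 + 12*b + 36)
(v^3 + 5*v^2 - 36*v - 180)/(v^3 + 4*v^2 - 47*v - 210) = (v - 6)/(v - 7)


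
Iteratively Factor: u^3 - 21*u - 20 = (u + 1)*(u^2 - u - 20) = (u + 1)*(u + 4)*(u - 5)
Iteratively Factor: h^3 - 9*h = (h)*(h^2 - 9) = h*(h + 3)*(h - 3)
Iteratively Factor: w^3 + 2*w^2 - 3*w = (w + 3)*(w^2 - w) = w*(w + 3)*(w - 1)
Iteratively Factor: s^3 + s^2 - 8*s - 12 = (s - 3)*(s^2 + 4*s + 4) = (s - 3)*(s + 2)*(s + 2)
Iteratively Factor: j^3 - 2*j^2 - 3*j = (j - 3)*(j^2 + j) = (j - 3)*(j + 1)*(j)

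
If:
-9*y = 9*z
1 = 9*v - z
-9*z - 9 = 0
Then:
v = 0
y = 1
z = -1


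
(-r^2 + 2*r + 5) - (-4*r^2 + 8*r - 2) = 3*r^2 - 6*r + 7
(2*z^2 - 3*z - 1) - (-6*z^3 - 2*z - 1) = 6*z^3 + 2*z^2 - z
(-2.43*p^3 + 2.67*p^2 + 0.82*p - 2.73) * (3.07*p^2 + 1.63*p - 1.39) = -7.4601*p^5 + 4.236*p^4 + 10.2472*p^3 - 10.7558*p^2 - 5.5897*p + 3.7947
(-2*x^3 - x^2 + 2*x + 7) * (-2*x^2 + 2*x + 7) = 4*x^5 - 2*x^4 - 20*x^3 - 17*x^2 + 28*x + 49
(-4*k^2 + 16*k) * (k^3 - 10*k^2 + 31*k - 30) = -4*k^5 + 56*k^4 - 284*k^3 + 616*k^2 - 480*k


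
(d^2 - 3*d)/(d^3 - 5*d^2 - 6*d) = (3 - d)/(-d^2 + 5*d + 6)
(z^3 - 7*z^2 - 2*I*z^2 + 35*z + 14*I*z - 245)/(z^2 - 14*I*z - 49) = (z^2 + z*(-7 + 5*I) - 35*I)/(z - 7*I)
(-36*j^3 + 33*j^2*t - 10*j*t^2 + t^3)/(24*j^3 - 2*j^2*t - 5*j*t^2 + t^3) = (-3*j + t)/(2*j + t)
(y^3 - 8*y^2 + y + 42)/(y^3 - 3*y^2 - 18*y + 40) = (y^3 - 8*y^2 + y + 42)/(y^3 - 3*y^2 - 18*y + 40)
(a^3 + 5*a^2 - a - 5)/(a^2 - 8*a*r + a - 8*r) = (-a^2 - 4*a + 5)/(-a + 8*r)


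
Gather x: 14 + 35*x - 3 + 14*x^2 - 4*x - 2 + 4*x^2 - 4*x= 18*x^2 + 27*x + 9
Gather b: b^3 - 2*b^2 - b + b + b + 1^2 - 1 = b^3 - 2*b^2 + b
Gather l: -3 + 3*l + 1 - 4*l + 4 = 2 - l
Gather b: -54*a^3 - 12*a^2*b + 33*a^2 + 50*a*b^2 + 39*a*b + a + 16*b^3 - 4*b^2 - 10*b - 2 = -54*a^3 + 33*a^2 + a + 16*b^3 + b^2*(50*a - 4) + b*(-12*a^2 + 39*a - 10) - 2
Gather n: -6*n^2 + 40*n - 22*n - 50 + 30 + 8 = -6*n^2 + 18*n - 12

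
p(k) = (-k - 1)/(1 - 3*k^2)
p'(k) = 6*k*(-k - 1)/(1 - 3*k^2)^2 - 1/(1 - 3*k^2)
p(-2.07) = -0.09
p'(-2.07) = -0.01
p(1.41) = 0.49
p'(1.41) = -0.63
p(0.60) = 20.00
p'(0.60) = -887.50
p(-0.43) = -1.28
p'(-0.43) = 5.17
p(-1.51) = -0.09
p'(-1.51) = 0.04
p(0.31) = -1.84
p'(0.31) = -6.22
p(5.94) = 0.07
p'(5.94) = -0.01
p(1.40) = 0.49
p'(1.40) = -0.64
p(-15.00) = -0.02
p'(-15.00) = 0.00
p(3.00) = 0.15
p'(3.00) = -0.07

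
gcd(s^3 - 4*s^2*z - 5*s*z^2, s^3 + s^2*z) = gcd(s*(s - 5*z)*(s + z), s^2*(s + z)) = s^2 + s*z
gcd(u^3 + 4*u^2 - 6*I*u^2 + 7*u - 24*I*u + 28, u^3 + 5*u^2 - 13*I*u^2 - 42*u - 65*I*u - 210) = u - 7*I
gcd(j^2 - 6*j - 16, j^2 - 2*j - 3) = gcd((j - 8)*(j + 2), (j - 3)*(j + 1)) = 1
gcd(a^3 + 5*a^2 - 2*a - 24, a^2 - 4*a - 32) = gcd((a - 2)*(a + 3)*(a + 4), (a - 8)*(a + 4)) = a + 4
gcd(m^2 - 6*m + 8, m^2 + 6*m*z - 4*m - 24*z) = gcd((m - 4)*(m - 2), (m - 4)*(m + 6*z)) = m - 4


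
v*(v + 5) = v^2 + 5*v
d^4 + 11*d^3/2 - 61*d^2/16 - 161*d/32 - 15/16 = (d - 5/4)*(d + 1/4)*(d + 1/2)*(d + 6)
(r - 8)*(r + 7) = r^2 - r - 56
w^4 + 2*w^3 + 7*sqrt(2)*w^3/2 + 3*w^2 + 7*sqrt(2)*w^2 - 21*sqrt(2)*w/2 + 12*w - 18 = (w - 1)*(w + 3)*(w + 3*sqrt(2)/2)*(w + 2*sqrt(2))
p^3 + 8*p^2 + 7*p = p*(p + 1)*(p + 7)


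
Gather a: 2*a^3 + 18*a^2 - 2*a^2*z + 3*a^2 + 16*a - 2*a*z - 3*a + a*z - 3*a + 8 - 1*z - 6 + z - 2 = 2*a^3 + a^2*(21 - 2*z) + a*(10 - z)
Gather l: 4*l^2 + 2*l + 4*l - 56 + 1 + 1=4*l^2 + 6*l - 54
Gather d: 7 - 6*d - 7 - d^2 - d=-d^2 - 7*d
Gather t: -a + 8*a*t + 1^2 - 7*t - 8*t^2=-a - 8*t^2 + t*(8*a - 7) + 1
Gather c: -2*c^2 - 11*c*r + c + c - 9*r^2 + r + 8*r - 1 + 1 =-2*c^2 + c*(2 - 11*r) - 9*r^2 + 9*r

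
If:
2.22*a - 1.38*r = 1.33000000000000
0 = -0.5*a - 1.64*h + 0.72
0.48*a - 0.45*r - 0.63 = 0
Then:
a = -0.80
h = 0.68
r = -2.26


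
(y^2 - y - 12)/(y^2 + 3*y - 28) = (y + 3)/(y + 7)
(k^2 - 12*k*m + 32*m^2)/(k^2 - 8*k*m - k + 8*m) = (k - 4*m)/(k - 1)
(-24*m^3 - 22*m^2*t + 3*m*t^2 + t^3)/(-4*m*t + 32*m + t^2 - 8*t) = (6*m^2 + 7*m*t + t^2)/(t - 8)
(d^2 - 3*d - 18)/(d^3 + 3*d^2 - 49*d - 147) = (d - 6)/(d^2 - 49)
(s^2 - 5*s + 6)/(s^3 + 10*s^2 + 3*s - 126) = (s - 2)/(s^2 + 13*s + 42)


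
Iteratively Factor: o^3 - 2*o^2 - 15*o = (o)*(o^2 - 2*o - 15) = o*(o - 5)*(o + 3)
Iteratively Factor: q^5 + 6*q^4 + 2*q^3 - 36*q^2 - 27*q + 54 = (q + 3)*(q^4 + 3*q^3 - 7*q^2 - 15*q + 18) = (q - 2)*(q + 3)*(q^3 + 5*q^2 + 3*q - 9) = (q - 2)*(q + 3)^2*(q^2 + 2*q - 3) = (q - 2)*(q - 1)*(q + 3)^2*(q + 3)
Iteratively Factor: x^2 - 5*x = (x)*(x - 5)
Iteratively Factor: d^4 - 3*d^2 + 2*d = (d + 2)*(d^3 - 2*d^2 + d) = (d - 1)*(d + 2)*(d^2 - d) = (d - 1)^2*(d + 2)*(d)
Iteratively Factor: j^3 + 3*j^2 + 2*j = (j + 2)*(j^2 + j) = (j + 1)*(j + 2)*(j)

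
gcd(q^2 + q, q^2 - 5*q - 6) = q + 1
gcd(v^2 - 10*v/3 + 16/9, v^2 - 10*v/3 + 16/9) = v^2 - 10*v/3 + 16/9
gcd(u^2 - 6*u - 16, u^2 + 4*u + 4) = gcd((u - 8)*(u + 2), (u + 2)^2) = u + 2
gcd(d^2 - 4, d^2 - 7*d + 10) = d - 2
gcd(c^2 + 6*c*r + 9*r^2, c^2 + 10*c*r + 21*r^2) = c + 3*r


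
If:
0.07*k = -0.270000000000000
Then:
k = -3.86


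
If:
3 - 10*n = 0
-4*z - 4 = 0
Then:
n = 3/10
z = -1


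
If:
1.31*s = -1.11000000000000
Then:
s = -0.85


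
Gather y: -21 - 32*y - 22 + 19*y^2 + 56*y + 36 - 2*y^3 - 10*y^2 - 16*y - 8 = -2*y^3 + 9*y^2 + 8*y - 15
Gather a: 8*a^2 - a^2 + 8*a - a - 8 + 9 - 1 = 7*a^2 + 7*a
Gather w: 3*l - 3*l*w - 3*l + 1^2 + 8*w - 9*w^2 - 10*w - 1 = -9*w^2 + w*(-3*l - 2)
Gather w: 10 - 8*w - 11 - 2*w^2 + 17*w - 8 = -2*w^2 + 9*w - 9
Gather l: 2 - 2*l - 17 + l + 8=-l - 7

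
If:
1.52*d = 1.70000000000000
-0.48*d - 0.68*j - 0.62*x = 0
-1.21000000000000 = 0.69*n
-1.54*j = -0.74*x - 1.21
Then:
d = 1.12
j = 0.24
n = -1.75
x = -1.13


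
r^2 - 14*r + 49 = (r - 7)^2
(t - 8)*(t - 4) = t^2 - 12*t + 32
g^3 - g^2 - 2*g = g*(g - 2)*(g + 1)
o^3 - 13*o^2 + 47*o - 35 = (o - 7)*(o - 5)*(o - 1)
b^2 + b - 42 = (b - 6)*(b + 7)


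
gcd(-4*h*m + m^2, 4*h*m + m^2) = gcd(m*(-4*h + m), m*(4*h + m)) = m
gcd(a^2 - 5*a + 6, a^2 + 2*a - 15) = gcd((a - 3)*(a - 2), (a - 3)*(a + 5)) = a - 3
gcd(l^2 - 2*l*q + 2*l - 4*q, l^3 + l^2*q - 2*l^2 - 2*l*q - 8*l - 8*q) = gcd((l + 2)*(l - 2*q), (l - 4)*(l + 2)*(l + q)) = l + 2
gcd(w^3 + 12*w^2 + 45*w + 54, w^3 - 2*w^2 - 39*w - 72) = w^2 + 6*w + 9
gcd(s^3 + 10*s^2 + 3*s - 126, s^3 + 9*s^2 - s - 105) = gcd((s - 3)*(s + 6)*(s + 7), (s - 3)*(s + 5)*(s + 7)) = s^2 + 4*s - 21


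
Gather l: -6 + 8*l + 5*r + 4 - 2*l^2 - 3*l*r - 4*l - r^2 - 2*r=-2*l^2 + l*(4 - 3*r) - r^2 + 3*r - 2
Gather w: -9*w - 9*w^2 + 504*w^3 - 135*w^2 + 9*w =504*w^3 - 144*w^2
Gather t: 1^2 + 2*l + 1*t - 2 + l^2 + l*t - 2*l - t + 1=l^2 + l*t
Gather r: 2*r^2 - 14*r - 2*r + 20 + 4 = 2*r^2 - 16*r + 24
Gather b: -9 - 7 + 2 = -14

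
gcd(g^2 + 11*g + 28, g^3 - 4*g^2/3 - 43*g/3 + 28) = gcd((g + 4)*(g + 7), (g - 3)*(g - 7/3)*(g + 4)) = g + 4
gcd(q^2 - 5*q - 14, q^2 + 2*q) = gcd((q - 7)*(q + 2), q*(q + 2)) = q + 2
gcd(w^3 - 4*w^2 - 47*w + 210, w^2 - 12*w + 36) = w - 6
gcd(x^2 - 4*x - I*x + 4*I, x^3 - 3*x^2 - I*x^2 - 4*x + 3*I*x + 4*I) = x^2 + x*(-4 - I) + 4*I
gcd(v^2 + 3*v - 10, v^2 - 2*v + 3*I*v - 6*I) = v - 2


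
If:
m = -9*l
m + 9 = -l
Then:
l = 9/8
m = -81/8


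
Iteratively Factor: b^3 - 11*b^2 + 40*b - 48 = (b - 4)*(b^2 - 7*b + 12) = (b - 4)^2*(b - 3)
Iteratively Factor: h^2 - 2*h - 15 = (h + 3)*(h - 5)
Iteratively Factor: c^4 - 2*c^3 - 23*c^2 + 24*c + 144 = (c + 3)*(c^3 - 5*c^2 - 8*c + 48) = (c - 4)*(c + 3)*(c^2 - c - 12) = (c - 4)^2*(c + 3)*(c + 3)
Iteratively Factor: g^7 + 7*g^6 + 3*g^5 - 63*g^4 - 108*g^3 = (g)*(g^6 + 7*g^5 + 3*g^4 - 63*g^3 - 108*g^2) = g^2*(g^5 + 7*g^4 + 3*g^3 - 63*g^2 - 108*g) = g^2*(g + 3)*(g^4 + 4*g^3 - 9*g^2 - 36*g) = g^2*(g + 3)*(g + 4)*(g^3 - 9*g) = g^2*(g - 3)*(g + 3)*(g + 4)*(g^2 + 3*g) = g^2*(g - 3)*(g + 3)^2*(g + 4)*(g)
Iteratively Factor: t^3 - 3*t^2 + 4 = (t + 1)*(t^2 - 4*t + 4) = (t - 2)*(t + 1)*(t - 2)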